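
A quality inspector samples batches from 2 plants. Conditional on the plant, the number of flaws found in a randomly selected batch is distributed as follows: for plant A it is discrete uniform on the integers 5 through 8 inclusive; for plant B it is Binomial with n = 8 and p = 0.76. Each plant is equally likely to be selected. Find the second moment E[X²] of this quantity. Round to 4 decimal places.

40.9628

For each component E[X²] = Var + (mean)², giving A: 43.5; B: 38.4256.
Overall E[X²] = 0.5·43.5 + 0.5·38.4256 = 40.9628.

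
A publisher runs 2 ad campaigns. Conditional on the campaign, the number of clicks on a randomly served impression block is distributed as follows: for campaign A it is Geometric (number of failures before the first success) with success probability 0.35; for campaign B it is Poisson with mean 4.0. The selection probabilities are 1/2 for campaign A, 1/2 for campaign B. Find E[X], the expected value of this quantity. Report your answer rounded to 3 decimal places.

Component means — A: 1.85714; B: 4.
E[X] = 0.5·1.85714 + 0.5·4 = 2.92857.

2.929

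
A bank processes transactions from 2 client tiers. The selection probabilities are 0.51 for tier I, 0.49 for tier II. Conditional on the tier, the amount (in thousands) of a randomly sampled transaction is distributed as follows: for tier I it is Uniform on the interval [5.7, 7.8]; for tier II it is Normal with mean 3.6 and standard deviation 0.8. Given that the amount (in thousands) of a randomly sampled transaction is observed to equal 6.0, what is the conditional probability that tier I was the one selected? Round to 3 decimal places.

Likelihoods f(6.0 | ·): I: 0.47619; II: 0.00553981.
Posterior ∝ prior × likelihood. Numerator for I: 0.51·0.47619 = 0.242857.
Normalizing constant: 0.51·0.47619 + 0.49·0.00553981 = 0.245572.
P(I | observation) = 0.242857 / 0.245572 = 0.988946.

0.989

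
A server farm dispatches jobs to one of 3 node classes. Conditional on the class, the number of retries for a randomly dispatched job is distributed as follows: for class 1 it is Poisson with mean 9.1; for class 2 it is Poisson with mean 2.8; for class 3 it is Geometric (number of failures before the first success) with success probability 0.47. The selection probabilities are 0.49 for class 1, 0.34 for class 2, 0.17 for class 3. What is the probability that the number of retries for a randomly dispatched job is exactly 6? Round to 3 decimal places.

Conditional on each class, P(X = 6): 1: 0.0880716; 2: 0.0406997; 3: 0.0104172.
By total probability, P(X = 6) = 0.49·0.0880716 + 0.34·0.0406997 + 0.17·0.0104172 = 0.0587639.

0.059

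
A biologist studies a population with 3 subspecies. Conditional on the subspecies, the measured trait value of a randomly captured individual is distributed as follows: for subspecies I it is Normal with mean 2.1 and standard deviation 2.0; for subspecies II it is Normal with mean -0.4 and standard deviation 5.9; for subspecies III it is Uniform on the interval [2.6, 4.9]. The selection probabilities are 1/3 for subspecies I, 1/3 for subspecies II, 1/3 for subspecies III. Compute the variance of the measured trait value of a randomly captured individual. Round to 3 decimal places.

Per component, I: μ=2.1, E[X²]=8.41; II: μ=-0.4, E[X²]=34.97; III: μ=3.75, E[X²]=14.5033.
E[X] = 0.333333·2.1 + 0.333333·-0.4 + 0.333333·3.75 = 1.81667.
E[X²] = 0.333333·8.41 + 0.333333·34.97 + 0.333333·14.5033 = 19.2944.
Var(X) = E[X²] − (E[X])² = 19.2944 − 3.30028 = 15.9942.

15.994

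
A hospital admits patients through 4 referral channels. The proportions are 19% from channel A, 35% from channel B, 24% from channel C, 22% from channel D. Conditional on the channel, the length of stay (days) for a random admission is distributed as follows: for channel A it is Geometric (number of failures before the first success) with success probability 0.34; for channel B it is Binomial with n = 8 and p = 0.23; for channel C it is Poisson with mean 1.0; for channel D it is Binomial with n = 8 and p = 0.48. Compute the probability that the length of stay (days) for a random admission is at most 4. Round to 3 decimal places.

Conditional on each channel, P(X ≤ 4): A: 0.874767; B: 0.98087; C: 0.99634; D: 0.679526.
By total probability, P(X ≤ 4) = 0.19·0.874767 + 0.35·0.98087 + 0.24·0.99634 + 0.22·0.679526 = 0.898127.

0.898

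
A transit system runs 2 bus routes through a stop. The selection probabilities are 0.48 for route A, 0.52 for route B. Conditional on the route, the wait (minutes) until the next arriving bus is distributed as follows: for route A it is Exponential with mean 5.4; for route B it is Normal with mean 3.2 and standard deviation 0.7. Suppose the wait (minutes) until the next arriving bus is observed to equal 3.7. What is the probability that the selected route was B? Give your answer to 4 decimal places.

Likelihoods f(3.7 | ·): A: 0.0933328; B: 0.441593.
Posterior ∝ prior × likelihood. Numerator for B: 0.52·0.441593 = 0.229629.
Normalizing constant: 0.48·0.0933328 + 0.52·0.441593 = 0.274428.
P(B | observation) = 0.229629 / 0.274428 = 0.836753.

0.8368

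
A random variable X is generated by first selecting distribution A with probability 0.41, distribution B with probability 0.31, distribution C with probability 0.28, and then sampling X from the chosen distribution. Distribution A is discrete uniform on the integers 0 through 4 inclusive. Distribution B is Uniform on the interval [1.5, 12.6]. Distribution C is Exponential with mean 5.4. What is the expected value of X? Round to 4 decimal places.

Component means — A: 2; B: 7.05; C: 5.4.
E[X] = 0.41·2 + 0.31·7.05 + 0.28·5.4 = 4.5175.

4.5175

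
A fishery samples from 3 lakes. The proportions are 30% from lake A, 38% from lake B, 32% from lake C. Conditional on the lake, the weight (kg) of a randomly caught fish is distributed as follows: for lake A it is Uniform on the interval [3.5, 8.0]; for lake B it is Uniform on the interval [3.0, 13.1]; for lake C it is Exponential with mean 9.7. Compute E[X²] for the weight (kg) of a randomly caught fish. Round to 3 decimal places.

For each component E[X²] = Var + (mean)², giving A: 34.75; B: 73.3033; C: 188.18.
Overall E[X²] = 0.3·34.75 + 0.38·73.3033 + 0.32·188.18 = 98.4979.

98.498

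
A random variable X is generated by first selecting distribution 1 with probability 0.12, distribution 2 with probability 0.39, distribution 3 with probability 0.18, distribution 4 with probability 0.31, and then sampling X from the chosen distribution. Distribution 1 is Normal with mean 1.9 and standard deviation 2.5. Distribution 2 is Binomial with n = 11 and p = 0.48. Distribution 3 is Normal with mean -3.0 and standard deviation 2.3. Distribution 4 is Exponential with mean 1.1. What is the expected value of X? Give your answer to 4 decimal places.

Component means — 1: 1.9; 2: 5.28; 3: -3; 4: 1.1.
E[X] = 0.12·1.9 + 0.39·5.28 + 0.18·-3 + 0.31·1.1 = 2.0882.

2.0882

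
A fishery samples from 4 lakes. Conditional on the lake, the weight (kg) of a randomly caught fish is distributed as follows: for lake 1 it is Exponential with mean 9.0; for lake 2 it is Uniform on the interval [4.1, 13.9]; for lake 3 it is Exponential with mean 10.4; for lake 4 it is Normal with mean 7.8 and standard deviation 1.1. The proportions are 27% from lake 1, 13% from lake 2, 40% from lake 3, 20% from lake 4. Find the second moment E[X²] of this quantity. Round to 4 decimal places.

For each component E[X²] = Var + (mean)², giving 1: 162; 2: 89.0033; 3: 216.32; 4: 62.05.
Overall E[X²] = 0.27·162 + 0.13·89.0033 + 0.4·216.32 + 0.2·62.05 = 154.248.

154.2484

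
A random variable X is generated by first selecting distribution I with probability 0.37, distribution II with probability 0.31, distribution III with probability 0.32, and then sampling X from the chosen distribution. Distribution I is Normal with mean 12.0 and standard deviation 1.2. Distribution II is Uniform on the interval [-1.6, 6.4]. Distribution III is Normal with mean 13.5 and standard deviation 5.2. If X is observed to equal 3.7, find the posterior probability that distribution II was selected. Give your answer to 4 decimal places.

0.9031

Likelihoods f(3.7 | ·): I: 1.35939e-11; II: 0.125; III: 0.0129912.
Posterior ∝ prior × likelihood. Numerator for II: 0.31·0.125 = 0.03875.
Normalizing constant: 0.37·1.35939e-11 + 0.31·0.125 + 0.32·0.0129912 = 0.0429072.
P(II | observation) = 0.03875 / 0.0429072 = 0.903112.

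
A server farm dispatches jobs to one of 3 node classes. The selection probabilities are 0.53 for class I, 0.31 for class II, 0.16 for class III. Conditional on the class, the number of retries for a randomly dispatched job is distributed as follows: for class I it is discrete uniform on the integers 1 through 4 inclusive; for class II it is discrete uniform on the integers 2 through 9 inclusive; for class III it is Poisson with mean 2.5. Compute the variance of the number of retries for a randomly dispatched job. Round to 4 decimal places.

Per component, I: μ=2.5, E[X²]=7.5; II: μ=5.5, E[X²]=35.5; III: μ=2.5, E[X²]=8.75.
E[X] = 0.53·2.5 + 0.31·5.5 + 0.16·2.5 = 3.43.
E[X²] = 0.53·7.5 + 0.31·35.5 + 0.16·8.75 = 16.38.
Var(X) = E[X²] − (E[X])² = 16.38 − 11.7649 = 4.6151.

4.6151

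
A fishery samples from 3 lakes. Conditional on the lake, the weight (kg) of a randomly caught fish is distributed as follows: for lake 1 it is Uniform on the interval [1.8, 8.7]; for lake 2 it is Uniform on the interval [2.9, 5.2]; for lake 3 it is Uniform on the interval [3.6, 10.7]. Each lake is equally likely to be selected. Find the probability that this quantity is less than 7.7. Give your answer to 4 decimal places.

Conditional on each lake, P(X < 7.7): 1: 0.855072; 2: 1; 3: 0.577465.
By total probability, P(X < 7.7) = 0.333333·0.855072 + 0.333333·1 + 0.333333·0.577465 = 0.810846.

0.8108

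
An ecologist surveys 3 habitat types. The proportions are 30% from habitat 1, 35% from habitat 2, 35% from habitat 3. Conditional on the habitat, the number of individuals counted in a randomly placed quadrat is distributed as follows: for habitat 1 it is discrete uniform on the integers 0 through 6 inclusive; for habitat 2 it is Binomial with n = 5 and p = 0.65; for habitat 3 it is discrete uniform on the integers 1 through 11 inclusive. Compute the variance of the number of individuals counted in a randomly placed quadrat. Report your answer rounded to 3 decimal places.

Per component, 1: μ=3, E[X²]=13; 2: μ=3.25, E[X²]=11.7; 3: μ=6, E[X²]=46.
E[X] = 0.3·3 + 0.35·3.25 + 0.35·6 = 4.1375.
E[X²] = 0.3·13 + 0.35·11.7 + 0.35·46 = 24.095.
Var(X) = E[X²] − (E[X])² = 24.095 − 17.1189 = 6.97609.

6.976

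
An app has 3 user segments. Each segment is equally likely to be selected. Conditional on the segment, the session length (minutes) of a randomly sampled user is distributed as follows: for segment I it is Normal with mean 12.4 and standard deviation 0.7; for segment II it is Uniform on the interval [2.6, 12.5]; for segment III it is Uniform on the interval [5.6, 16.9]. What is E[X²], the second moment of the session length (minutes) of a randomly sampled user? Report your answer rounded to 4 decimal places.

118.8744

For each component E[X²] = Var + (mean)², giving I: 154.25; II: 65.17; III: 137.203.
Overall E[X²] = 0.333333·154.25 + 0.333333·65.17 + 0.333333·137.203 = 118.874.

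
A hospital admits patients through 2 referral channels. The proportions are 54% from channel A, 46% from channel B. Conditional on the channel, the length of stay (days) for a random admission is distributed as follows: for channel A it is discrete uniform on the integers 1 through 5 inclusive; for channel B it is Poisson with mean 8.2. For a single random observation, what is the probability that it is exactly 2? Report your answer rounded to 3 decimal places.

0.112

Conditional on each channel, P(X = 2): A: 0.2; B: 0.00923385.
By total probability, P(X = 2) = 0.54·0.2 + 0.46·0.00923385 = 0.112248.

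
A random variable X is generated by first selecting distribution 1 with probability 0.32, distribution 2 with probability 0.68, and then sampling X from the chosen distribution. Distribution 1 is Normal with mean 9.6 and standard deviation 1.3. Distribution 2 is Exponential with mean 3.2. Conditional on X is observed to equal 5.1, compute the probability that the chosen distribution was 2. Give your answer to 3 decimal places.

0.994

Likelihoods f(5.1 | ·): 1: 0.000767458; 2: 0.0634882.
Posterior ∝ prior × likelihood. Numerator for 2: 0.68·0.0634882 = 0.043172.
Normalizing constant: 0.32·0.000767458 + 0.68·0.0634882 = 0.0434176.
P(2 | observation) = 0.043172 / 0.0434176 = 0.994344.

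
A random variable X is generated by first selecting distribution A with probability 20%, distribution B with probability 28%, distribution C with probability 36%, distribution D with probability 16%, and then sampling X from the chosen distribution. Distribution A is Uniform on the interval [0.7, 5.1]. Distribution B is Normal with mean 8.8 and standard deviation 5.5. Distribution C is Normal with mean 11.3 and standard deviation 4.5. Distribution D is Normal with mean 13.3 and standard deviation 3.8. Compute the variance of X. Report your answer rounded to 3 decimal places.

Per component, A: μ=2.9, E[X²]=10.0233; B: μ=8.8, E[X²]=107.69; C: μ=11.3, E[X²]=147.94; D: μ=13.3, E[X²]=191.33.
E[X] = 0.2·2.9 + 0.28·8.8 + 0.36·11.3 + 0.16·13.3 = 9.24.
E[X²] = 0.2·10.0233 + 0.28·107.69 + 0.36·147.94 + 0.16·191.33 = 116.029.
Var(X) = E[X²] − (E[X])² = 116.029 − 85.3776 = 30.6515.

30.651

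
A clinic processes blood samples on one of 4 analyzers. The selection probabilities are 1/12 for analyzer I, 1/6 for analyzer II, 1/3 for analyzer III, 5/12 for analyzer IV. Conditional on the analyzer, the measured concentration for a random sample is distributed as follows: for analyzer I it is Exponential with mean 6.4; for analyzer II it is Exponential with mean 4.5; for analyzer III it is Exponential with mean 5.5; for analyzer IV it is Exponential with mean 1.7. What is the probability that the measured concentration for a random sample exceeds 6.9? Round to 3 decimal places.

Conditional on each analyzer, P(X > 6.9): I: 0.340233; II: 0.215815; III: 0.285205; IV: 0.0172693.
By total probability, P(X > 6.9) = 0.0833333·0.340233 + 0.166667·0.215815 + 0.333333·0.285205 + 0.416667·0.0172693 = 0.166586.

0.167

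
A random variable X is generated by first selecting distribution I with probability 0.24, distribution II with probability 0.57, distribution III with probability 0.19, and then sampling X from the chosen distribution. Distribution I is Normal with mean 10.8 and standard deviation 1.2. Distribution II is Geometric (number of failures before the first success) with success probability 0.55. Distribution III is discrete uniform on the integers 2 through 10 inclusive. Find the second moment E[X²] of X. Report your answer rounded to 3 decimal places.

For each component E[X²] = Var + (mean)², giving I: 118.08; II: 2.15702; III: 42.6667.
Overall E[X²] = 0.24·118.08 + 0.57·2.15702 + 0.19·42.6667 = 37.6754.

37.675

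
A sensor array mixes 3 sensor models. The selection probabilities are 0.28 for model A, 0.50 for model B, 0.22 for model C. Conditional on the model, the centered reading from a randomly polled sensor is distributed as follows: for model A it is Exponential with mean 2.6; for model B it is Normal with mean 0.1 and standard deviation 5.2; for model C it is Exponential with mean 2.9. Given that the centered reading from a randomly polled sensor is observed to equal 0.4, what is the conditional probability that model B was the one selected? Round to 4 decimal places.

0.1947

Likelihoods f(0.4 | ·): A: 0.329771; B: 0.0765921; C: 0.3004.
Posterior ∝ prior × likelihood. Numerator for B: 0.5·0.0765921 = 0.038296.
Normalizing constant: 0.28·0.329771 + 0.5·0.0765921 + 0.22·0.3004 = 0.19672.
P(B | observation) = 0.038296 / 0.19672 = 0.194673.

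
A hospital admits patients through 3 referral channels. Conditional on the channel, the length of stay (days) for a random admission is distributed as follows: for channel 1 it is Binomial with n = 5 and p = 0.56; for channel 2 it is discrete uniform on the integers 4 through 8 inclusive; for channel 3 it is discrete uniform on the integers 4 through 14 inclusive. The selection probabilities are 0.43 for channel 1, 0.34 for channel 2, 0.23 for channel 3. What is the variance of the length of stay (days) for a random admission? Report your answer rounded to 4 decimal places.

Per component, 1: μ=2.8, E[X²]=9.072; 2: μ=6, E[X²]=38; 3: μ=9, E[X²]=91.
E[X] = 0.43·2.8 + 0.34·6 + 0.23·9 = 5.314.
E[X²] = 0.43·9.072 + 0.34·38 + 0.23·91 = 37.751.
Var(X) = E[X²] − (E[X])² = 37.751 − 28.2386 = 9.51236.

9.5124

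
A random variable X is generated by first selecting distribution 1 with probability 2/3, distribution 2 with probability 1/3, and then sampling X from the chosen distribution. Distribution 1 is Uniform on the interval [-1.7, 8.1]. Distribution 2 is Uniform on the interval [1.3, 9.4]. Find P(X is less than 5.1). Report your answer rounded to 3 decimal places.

0.619

Conditional on each component, P(X < 5.1): 1: 0.693878; 2: 0.469136.
By total probability, P(X < 5.1) = 0.666667·0.693878 + 0.333333·0.469136 = 0.618964.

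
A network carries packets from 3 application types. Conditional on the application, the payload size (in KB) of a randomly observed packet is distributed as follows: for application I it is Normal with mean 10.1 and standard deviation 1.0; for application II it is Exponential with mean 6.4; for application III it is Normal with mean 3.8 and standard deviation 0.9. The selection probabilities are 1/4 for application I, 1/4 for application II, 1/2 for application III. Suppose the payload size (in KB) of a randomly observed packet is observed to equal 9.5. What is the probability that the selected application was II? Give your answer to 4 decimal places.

Likelihoods f(9.5 | ·): I: 0.333225; II: 0.0354131; III: 8.64272e-10.
Posterior ∝ prior × likelihood. Numerator for II: 0.25·0.0354131 = 0.00885328.
Normalizing constant: 0.25·0.333225 + 0.25·0.0354131 + 0.5·8.64272e-10 = 0.0921594.
P(II | observation) = 0.00885328 / 0.0921594 = 0.0960648.

0.0961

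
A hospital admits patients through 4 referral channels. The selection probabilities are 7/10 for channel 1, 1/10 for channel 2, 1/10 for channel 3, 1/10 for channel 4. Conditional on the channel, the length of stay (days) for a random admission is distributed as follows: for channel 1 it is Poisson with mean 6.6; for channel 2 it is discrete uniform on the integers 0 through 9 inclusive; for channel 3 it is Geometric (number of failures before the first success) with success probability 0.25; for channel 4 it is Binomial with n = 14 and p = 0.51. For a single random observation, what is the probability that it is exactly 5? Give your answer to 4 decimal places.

0.1266

Conditional on each channel, P(X = 5): 1: 0.141969; 2: 0.1; 3: 0.0593262; 4: 0.112481.
By total probability, P(X = 5) = 0.7·0.141969 + 0.1·0.1 + 0.1·0.0593262 + 0.1·0.112481 = 0.126559.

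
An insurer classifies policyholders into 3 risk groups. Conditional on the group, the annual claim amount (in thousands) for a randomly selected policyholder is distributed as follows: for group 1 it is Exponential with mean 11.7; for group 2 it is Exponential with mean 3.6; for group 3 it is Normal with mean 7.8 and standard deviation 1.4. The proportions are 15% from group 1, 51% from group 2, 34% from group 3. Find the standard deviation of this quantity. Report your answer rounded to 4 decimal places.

6.0550

Per component, 1: μ=11.7, E[X²]=273.78; 2: μ=3.6, E[X²]=25.92; 3: μ=7.8, E[X²]=62.8.
E[X] = 0.15·11.7 + 0.51·3.6 + 0.34·7.8 = 6.243.
E[X²] = 0.15·273.78 + 0.51·25.92 + 0.34·62.8 = 75.6382.
Var(X) = E[X²] − (E[X])² = 75.6382 − 38.975 = 36.6632.
SD(X) = √36.6632 = 6.05501.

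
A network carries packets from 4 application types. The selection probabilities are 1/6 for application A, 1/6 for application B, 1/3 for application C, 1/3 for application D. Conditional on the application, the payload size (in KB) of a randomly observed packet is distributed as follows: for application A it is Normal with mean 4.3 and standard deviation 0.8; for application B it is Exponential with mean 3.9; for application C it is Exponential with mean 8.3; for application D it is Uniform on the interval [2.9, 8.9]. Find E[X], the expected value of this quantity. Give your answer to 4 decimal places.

Component means — A: 4.3; B: 3.9; C: 8.3; D: 5.9.
E[X] = 0.166667·4.3 + 0.166667·3.9 + 0.333333·8.3 + 0.333333·5.9 = 6.1.

6.1000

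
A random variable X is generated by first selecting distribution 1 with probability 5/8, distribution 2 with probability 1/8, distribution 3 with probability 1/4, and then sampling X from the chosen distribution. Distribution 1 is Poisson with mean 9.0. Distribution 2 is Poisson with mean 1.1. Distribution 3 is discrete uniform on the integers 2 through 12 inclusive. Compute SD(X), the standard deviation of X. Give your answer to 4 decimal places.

Per component, 1: μ=9, E[X²]=90; 2: μ=1.1, E[X²]=2.31; 3: μ=7, E[X²]=59.
E[X] = 0.625·9 + 0.125·1.1 + 0.25·7 = 7.5125.
E[X²] = 0.625·90 + 0.125·2.31 + 0.25·59 = 71.2887.
Var(X) = E[X²] − (E[X])² = 71.2887 − 56.4377 = 14.8511.
SD(X) = √14.8511 = 3.85371.

3.8537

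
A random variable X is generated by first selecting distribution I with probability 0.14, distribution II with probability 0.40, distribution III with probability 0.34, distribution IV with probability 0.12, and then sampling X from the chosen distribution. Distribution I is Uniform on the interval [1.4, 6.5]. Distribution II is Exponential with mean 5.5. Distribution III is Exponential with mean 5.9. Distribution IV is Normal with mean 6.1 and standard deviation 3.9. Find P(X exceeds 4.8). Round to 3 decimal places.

0.440

Conditional on each component, P(X > 4.8): I: 0.333333; II: 0.417811; III: 0.443277; IV: 0.630559.
By total probability, P(X > 4.8) = 0.14·0.333333 + 0.4·0.417811 + 0.34·0.443277 + 0.12·0.630559 = 0.440172.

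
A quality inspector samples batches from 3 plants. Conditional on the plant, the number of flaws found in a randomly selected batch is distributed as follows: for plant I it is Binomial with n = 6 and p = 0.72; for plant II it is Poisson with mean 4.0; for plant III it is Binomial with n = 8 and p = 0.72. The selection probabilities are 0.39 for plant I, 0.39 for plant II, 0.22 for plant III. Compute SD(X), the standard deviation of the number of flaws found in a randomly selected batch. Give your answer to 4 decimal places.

1.6870

Per component, I: μ=4.32, E[X²]=19.872; II: μ=4, E[X²]=20; III: μ=5.76, E[X²]=34.7904.
E[X] = 0.39·4.32 + 0.39·4 + 0.22·5.76 = 4.512.
E[X²] = 0.39·19.872 + 0.39·20 + 0.22·34.7904 = 23.204.
Var(X) = E[X²] − (E[X])² = 23.204 − 20.3581 = 2.84582.
SD(X) = √2.84582 = 1.68696.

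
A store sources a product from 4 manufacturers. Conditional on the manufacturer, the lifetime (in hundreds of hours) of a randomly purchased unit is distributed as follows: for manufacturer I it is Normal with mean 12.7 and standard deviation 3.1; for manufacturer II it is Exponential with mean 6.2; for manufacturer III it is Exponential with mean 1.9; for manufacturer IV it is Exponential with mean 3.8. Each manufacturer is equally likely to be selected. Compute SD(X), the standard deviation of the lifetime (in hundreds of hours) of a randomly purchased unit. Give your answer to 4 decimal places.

5.7574

Per component, I: μ=12.7, E[X²]=170.9; II: μ=6.2, E[X²]=76.88; III: μ=1.9, E[X²]=7.22; IV: μ=3.8, E[X²]=28.88.
E[X] = 0.25·12.7 + 0.25·6.2 + 0.25·1.9 + 0.25·3.8 = 6.15.
E[X²] = 0.25·170.9 + 0.25·76.88 + 0.25·7.22 + 0.25·28.88 = 70.97.
Var(X) = E[X²] − (E[X])² = 70.97 − 37.8225 = 33.1475.
SD(X) = √33.1475 = 5.75739.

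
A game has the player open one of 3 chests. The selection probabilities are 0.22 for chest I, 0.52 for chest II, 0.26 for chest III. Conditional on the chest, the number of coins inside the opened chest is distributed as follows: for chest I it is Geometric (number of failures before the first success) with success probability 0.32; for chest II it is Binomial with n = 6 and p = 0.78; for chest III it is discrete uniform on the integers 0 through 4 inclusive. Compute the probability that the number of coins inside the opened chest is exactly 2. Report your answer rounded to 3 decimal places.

0.096

Conditional on each chest, P(X = 2): I: 0.147968; II: 0.0213782; III: 0.2.
By total probability, P(X = 2) = 0.22·0.147968 + 0.52·0.0213782 + 0.26·0.2 = 0.0956696.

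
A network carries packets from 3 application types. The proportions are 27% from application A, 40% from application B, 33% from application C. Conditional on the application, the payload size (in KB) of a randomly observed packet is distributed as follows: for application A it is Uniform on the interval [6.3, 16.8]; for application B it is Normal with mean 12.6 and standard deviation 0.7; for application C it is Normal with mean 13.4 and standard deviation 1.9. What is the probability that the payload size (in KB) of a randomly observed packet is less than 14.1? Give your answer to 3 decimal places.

Conditional on each application, P(X < 14.1): A: 0.742857; B: 0.983938; C: 0.64372.
By total probability, P(X < 14.1) = 0.27·0.742857 + 0.4·0.983938 + 0.33·0.64372 = 0.806574.

0.807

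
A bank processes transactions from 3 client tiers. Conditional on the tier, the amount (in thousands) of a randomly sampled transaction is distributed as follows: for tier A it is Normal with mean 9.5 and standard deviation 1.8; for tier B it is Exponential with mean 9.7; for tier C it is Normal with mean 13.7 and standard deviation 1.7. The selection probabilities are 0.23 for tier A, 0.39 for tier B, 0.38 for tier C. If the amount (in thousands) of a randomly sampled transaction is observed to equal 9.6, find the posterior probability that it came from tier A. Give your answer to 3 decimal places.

0.720

Likelihoods f(9.6 | ·): A: 0.221293; B: 0.0383187; C: 0.0128056.
Posterior ∝ prior × likelihood. Numerator for A: 0.23·0.221293 = 0.0508974.
Normalizing constant: 0.23·0.221293 + 0.39·0.0383187 + 0.38·0.0128056 = 0.0707078.
P(A | observation) = 0.0508974 / 0.0707078 = 0.719827.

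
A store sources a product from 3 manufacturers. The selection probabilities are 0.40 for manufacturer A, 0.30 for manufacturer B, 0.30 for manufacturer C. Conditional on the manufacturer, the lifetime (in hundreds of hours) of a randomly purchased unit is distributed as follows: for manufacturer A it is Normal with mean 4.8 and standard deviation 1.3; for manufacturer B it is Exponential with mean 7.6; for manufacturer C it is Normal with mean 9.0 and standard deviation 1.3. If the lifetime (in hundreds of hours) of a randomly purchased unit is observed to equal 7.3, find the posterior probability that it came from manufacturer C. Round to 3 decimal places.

Likelihoods f(7.3 | ·): A: 0.0482956; B: 0.0503541; C: 0.130506.
Posterior ∝ prior × likelihood. Numerator for C: 0.3·0.130506 = 0.0391519.
Normalizing constant: 0.4·0.0482956 + 0.3·0.0503541 + 0.3·0.130506 = 0.0735764.
P(C | observation) = 0.0391519 / 0.0735764 = 0.532126.

0.532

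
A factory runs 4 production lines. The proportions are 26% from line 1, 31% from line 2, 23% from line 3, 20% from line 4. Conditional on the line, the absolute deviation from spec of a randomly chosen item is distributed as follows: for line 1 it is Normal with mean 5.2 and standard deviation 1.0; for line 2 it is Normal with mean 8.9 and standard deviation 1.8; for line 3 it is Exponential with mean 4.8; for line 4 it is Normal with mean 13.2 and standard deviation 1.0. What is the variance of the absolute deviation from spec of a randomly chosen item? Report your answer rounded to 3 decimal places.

Per component, 1: μ=5.2, E[X²]=28.04; 2: μ=8.9, E[X²]=82.45; 3: μ=4.8, E[X²]=46.08; 4: μ=13.2, E[X²]=175.24.
E[X] = 0.26·5.2 + 0.31·8.9 + 0.23·4.8 + 0.2·13.2 = 7.855.
E[X²] = 0.26·28.04 + 0.31·82.45 + 0.23·46.08 + 0.2·175.24 = 78.4963.
Var(X) = E[X²] − (E[X])² = 78.4963 − 61.701 = 16.7953.

16.795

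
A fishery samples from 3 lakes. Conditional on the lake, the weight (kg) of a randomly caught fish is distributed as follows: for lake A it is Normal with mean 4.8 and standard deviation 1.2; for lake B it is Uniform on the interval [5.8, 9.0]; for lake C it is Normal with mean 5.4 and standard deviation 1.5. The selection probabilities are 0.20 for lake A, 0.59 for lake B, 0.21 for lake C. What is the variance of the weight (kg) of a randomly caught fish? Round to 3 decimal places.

2.572

Per component, A: μ=4.8, E[X²]=24.48; B: μ=7.4, E[X²]=55.6133; C: μ=5.4, E[X²]=31.41.
E[X] = 0.2·4.8 + 0.59·7.4 + 0.21·5.4 = 6.46.
E[X²] = 0.2·24.48 + 0.59·55.6133 + 0.21·31.41 = 44.304.
Var(X) = E[X²] − (E[X])² = 44.304 − 41.7316 = 2.57237.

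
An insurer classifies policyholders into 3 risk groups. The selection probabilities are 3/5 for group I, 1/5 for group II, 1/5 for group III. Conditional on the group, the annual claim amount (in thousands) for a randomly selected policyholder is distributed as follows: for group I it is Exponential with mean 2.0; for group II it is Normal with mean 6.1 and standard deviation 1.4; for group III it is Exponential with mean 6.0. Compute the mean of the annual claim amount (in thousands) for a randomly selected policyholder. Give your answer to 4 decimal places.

Component means — I: 2; II: 6.1; III: 6.
E[X] = 0.6·2 + 0.2·6.1 + 0.2·6 = 3.62.

3.6200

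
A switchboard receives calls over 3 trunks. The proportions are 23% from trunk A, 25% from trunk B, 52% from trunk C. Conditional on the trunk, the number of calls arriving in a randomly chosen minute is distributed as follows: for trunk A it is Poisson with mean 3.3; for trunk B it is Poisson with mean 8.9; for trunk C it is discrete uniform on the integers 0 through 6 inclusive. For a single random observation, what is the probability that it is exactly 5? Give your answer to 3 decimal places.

0.118

Conditional on each trunk, P(X = 5): A: 0.120286; B: 0.063467; C: 0.142857.
By total probability, P(X = 5) = 0.23·0.120286 + 0.25·0.063467 + 0.52·0.142857 = 0.117818.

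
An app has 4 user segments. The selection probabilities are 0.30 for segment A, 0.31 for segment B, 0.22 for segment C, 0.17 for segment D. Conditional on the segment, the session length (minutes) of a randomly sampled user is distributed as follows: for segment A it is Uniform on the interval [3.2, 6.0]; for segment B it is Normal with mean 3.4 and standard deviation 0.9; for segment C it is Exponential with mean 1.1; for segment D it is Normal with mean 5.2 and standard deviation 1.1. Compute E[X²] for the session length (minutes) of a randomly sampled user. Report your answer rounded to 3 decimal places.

15.714

For each component E[X²] = Var + (mean)², giving A: 21.8133; B: 12.37; C: 2.42; D: 28.25.
Overall E[X²] = 0.3·21.8133 + 0.31·12.37 + 0.22·2.42 + 0.17·28.25 = 15.7136.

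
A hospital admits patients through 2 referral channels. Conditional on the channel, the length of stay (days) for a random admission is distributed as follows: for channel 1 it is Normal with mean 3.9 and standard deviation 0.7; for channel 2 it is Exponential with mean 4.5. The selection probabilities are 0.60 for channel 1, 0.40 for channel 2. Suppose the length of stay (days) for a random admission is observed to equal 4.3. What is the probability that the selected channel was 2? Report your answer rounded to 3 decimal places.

0.105

Likelihoods f(4.3 | ·): 1: 0.484068; 2: 0.0854663.
Posterior ∝ prior × likelihood. Numerator for 2: 0.4·0.0854663 = 0.0341865.
Normalizing constant: 0.6·0.484068 + 0.4·0.0854663 = 0.324628.
P(2 | observation) = 0.0341865 / 0.324628 = 0.10531.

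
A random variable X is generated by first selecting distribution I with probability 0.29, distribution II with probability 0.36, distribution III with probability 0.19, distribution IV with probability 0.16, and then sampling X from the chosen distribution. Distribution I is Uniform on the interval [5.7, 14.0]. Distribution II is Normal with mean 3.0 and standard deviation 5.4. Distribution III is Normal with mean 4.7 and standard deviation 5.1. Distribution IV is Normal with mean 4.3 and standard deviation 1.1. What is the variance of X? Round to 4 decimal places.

Per component, I: μ=9.85, E[X²]=102.763; II: μ=3, E[X²]=38.16; III: μ=4.7, E[X²]=48.1; IV: μ=4.3, E[X²]=19.7.
E[X] = 0.29·9.85 + 0.36·3 + 0.19·4.7 + 0.16·4.3 = 5.5175.
E[X²] = 0.29·102.763 + 0.36·38.16 + 0.19·48.1 + 0.16·19.7 = 55.83.
Var(X) = E[X²] − (E[X])² = 55.83 − 30.4428 = 25.3872.

25.3872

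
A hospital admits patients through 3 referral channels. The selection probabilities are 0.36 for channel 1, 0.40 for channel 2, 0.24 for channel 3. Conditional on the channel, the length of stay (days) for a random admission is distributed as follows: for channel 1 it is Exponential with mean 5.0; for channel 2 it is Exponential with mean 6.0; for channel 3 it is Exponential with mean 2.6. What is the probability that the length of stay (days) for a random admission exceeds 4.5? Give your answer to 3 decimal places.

0.378

Conditional on each channel, P(X > 4.5): 1: 0.40657; 2: 0.472367; 3: 0.177148.
By total probability, P(X > 4.5) = 0.36·0.40657 + 0.4·0.472367 + 0.24·0.177148 = 0.377827.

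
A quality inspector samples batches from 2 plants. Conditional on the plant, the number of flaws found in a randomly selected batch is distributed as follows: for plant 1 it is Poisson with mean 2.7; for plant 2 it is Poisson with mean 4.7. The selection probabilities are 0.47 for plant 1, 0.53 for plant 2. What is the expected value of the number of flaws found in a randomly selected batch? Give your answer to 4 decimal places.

Component means — 1: 2.7; 2: 4.7.
E[X] = 0.47·2.7 + 0.53·4.7 = 3.76.

3.7600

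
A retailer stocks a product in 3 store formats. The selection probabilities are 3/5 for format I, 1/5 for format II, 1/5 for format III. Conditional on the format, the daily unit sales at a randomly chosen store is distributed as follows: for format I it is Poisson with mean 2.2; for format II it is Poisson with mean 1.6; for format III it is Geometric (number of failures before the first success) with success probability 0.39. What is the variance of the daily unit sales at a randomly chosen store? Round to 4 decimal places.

2.5339

Per component, I: μ=2.2, E[X²]=7.04; II: μ=1.6, E[X²]=4.16; III: μ=1.5641, E[X²]=6.45694.
E[X] = 0.6·2.2 + 0.2·1.6 + 0.2·1.5641 = 1.95282.
E[X²] = 0.6·7.04 + 0.2·4.16 + 0.2·6.45694 = 6.34739.
Var(X) = E[X²] − (E[X])² = 6.34739 − 3.81351 = 2.53388.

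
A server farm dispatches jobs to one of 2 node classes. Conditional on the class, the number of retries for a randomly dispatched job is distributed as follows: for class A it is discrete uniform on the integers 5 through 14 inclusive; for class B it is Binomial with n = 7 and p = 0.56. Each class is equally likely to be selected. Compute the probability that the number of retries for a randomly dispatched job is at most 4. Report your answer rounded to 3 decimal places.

0.332

Conditional on each class, P(X ≤ 4): A: 0; B: 0.663833.
By total probability, P(X ≤ 4) = 0.5·0 + 0.5·0.663833 = 0.331917.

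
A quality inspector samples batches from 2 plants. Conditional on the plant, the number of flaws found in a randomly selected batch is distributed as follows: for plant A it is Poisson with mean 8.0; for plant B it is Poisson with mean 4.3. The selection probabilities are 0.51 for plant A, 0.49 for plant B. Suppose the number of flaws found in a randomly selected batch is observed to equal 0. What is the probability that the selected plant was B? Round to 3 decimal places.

0.975

Likelihoods P(X=0 | ·): A: 0.000335463; B: 0.0135686.
Posterior ∝ prior × likelihood. Numerator for B: 0.49·0.0135686 = 0.00664859.
Normalizing constant: 0.51·0.000335463 + 0.49·0.0135686 = 0.00681968.
P(B | observation) = 0.00664859 / 0.00681968 = 0.974913.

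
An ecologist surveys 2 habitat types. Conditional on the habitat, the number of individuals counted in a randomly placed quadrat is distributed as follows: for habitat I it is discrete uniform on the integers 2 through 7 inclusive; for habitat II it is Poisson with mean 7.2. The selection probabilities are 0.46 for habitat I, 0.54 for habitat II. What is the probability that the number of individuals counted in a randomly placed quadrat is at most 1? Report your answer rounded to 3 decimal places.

Conditional on each habitat, P(X ≤ 1): I: 0; II: 0.006122.
By total probability, P(X ≤ 1) = 0.46·0 + 0.54·0.006122 = 0.00330588.

0.003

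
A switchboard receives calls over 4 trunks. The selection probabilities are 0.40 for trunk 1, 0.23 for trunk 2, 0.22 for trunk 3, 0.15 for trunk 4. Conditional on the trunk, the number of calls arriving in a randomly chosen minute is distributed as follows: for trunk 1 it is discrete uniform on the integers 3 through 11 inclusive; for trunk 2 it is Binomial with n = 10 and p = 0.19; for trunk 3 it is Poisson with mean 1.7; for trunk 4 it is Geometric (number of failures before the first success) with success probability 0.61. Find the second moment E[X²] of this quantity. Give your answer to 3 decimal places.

For each component E[X²] = Var + (mean)², giving 1: 55.6667; 2: 5.149; 3: 4.59; 4: 1.45687.
Overall E[X²] = 0.4·55.6667 + 0.23·5.149 + 0.22·4.59 + 0.15·1.45687 = 24.6793.

24.679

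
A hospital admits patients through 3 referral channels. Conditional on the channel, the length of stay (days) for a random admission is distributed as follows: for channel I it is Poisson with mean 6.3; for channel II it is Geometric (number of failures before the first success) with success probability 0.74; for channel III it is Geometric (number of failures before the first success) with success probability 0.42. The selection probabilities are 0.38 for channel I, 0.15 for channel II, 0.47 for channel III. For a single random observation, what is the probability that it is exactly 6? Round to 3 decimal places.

Conditional on each channel, P(X = 6): I: 0.159461; II: 0.000228598; III: 0.0159889.
By total probability, P(X = 6) = 0.38·0.159461 + 0.15·0.000228598 + 0.47·0.0159889 = 0.0681444.

0.068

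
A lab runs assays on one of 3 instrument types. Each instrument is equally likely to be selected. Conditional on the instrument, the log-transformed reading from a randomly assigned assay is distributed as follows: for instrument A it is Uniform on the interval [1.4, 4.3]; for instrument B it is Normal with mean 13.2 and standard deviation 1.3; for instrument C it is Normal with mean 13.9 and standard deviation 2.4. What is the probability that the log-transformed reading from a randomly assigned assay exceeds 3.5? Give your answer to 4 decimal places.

Conditional on each instrument, P(X > 3.5): A: 0.275862; B: 1; C: 0.999993.
By total probability, P(X > 3.5) = 0.333333·0.275862 + 0.333333·1 + 0.333333·0.999993 = 0.758618.

0.7586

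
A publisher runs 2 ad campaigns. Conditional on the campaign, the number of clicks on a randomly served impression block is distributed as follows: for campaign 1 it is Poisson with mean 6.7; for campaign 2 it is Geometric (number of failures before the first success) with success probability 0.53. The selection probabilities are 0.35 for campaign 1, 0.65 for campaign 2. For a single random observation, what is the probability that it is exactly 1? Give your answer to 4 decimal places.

0.1648

Conditional on each campaign, P(X = 1): 1: 0.00824711; 2: 0.2491.
By total probability, P(X = 1) = 0.35·0.00824711 + 0.65·0.2491 = 0.164801.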